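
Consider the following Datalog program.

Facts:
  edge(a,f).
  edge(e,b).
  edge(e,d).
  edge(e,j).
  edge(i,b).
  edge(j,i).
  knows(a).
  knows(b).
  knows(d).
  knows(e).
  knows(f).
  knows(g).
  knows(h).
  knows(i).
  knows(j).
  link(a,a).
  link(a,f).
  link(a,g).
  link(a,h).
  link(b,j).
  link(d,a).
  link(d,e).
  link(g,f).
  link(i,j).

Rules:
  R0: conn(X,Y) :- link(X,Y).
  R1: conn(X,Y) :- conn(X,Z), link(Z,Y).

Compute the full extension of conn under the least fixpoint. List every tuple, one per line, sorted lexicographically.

round 1: derive conn(a,a) via R0 from link(a,a)
round 1: derive conn(a,f) via R0 from link(a,f)
round 1: derive conn(a,g) via R0 from link(a,g)
round 1: derive conn(a,h) via R0 from link(a,h)
round 1: derive conn(b,j) via R0 from link(b,j)
round 1: derive conn(d,a) via R0 from link(d,a)
round 1: derive conn(d,e) via R0 from link(d,e)
round 1: derive conn(g,f) via R0 from link(g,f)
round 1: derive conn(i,j) via R0 from link(i,j)
round 2: derive conn(d,f) via R1 from conn(d,a), link(a,f)
round 2: derive conn(d,g) via R1 from conn(d,a), link(a,g)
round 2: derive conn(d,h) via R1 from conn(d,a), link(a,h)

conn(a,a)
conn(a,f)
conn(a,g)
conn(a,h)
conn(b,j)
conn(d,a)
conn(d,e)
conn(d,f)
conn(d,g)
conn(d,h)
conn(g,f)
conn(i,j)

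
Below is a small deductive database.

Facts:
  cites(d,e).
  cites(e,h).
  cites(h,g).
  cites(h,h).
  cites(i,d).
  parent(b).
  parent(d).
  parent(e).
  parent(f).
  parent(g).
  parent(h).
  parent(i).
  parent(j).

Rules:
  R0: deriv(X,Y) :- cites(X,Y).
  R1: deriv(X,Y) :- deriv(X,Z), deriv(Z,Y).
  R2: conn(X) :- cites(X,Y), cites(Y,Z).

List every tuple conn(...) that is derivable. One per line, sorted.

round 1: derive conn(d) via R2 from cites(d,e), cites(e,h)
round 1: derive conn(e) via R2 from cites(e,h), cites(h,g)
round 1: derive conn(h) via R2 from cites(h,h), cites(h,g)
round 1: derive conn(i) via R2 from cites(i,d), cites(d,e)

conn(d)
conn(e)
conn(h)
conn(i)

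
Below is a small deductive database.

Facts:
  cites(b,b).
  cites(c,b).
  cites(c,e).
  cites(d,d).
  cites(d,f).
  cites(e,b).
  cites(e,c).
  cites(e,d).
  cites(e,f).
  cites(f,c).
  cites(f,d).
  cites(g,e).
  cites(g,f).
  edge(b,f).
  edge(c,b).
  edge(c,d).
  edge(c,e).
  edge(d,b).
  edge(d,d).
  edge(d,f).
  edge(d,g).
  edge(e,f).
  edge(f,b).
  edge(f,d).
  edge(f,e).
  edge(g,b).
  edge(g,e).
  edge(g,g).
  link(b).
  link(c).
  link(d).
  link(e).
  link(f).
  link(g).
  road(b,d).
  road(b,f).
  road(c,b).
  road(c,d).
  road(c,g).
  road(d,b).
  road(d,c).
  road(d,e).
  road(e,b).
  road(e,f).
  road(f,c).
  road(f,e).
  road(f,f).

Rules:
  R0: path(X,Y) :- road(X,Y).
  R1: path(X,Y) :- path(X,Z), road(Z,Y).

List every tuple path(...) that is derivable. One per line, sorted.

round 1: derive path(b,d) via R0 from road(b,d)
round 1: derive path(b,f) via R0 from road(b,f)
round 1: derive path(c,b) via R0 from road(c,b)
round 1: derive path(c,d) via R0 from road(c,d)
round 1: derive path(c,g) via R0 from road(c,g)
round 1: derive path(d,b) via R0 from road(d,b)
round 1: derive path(d,c) via R0 from road(d,c)
round 1: derive path(d,e) via R0 from road(d,e)
round 1: derive path(e,b) via R0 from road(e,b)
round 1: derive path(e,f) via R0 from road(e,f)
round 1: derive path(f,c) via R0 from road(f,c)
round 1: derive path(f,e) via R0 from road(f,e)
round 1: derive path(f,f) via R0 from road(f,f)
round 2: derive path(b,b) via R1 from path(b,d), road(d,b)
round 2: derive path(b,c) via R1 from path(b,d), road(d,c)
round 2: derive path(b,e) via R1 from path(b,d), road(d,e)
round 2: derive path(c,c) via R1 from path(c,d), road(d,c)
round 2: derive path(c,e) via R1 from path(c,d), road(d,e)
round 2: derive path(c,f) via R1 from path(c,b), road(b,f)
round 2: derive path(d,d) via R1 from path(d,b), road(b,d)
round 2: derive path(d,f) via R1 from path(d,b), road(b,f)
round 2: derive path(d,g) via R1 from path(d,c), road(c,g)
round 2: derive path(e,c) via R1 from path(e,f), road(f,c)
round 2: derive path(e,d) via R1 from path(e,b), road(b,d)
round 2: derive path(e,e) via R1 from path(e,f), road(f,e)
round 2: derive path(f,b) via R1 from path(f,c), road(c,b)
round 2: derive path(f,d) via R1 from path(f,c), road(c,d)
round 2: derive path(f,g) via R1 from path(f,c), road(c,g)
round 3: derive path(b,g) via R1 from path(b,c), road(c,g)
round 3: derive path(e,g) via R1 from path(e,c), road(c,g)

path(b,b)
path(b,c)
path(b,d)
path(b,e)
path(b,f)
path(b,g)
path(c,b)
path(c,c)
path(c,d)
path(c,e)
path(c,f)
path(c,g)
path(d,b)
path(d,c)
path(d,d)
path(d,e)
path(d,f)
path(d,g)
path(e,b)
path(e,c)
path(e,d)
path(e,e)
path(e,f)
path(e,g)
path(f,b)
path(f,c)
path(f,d)
path(f,e)
path(f,f)
path(f,g)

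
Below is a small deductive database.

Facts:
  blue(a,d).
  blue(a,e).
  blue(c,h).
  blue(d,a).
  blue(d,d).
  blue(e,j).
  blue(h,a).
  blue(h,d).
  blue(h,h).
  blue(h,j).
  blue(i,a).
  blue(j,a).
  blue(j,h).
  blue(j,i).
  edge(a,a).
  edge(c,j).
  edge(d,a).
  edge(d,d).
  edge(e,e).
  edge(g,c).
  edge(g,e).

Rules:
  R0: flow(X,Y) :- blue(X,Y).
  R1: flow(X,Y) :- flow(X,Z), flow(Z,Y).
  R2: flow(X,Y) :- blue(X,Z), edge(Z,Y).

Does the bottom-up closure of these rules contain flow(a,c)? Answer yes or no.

round 1: derive flow(a,d) via R0 from blue(a,d)
round 1: derive flow(a,e) via R0 from blue(a,e)
round 1: derive flow(c,h) via R0 from blue(c,h)
round 1: derive flow(d,a) via R0 from blue(d,a)
round 1: derive flow(d,d) via R0 from blue(d,d)
round 1: derive flow(e,j) via R0 from blue(e,j)
round 1: derive flow(h,a) via R0 from blue(h,a)
round 1: derive flow(h,d) via R0 from blue(h,d)
round 1: derive flow(h,h) via R0 from blue(h,h)
round 1: derive flow(h,j) via R0 from blue(h,j)
round 1: derive flow(i,a) via R0 from blue(i,a)
round 1: derive flow(j,a) via R0 from blue(j,a)
round 1: derive flow(j,h) via R0 from blue(j,h)
round 1: derive flow(j,i) via R0 from blue(j,i)
round 1: derive flow(a,a) via R2 from blue(a,d), edge(d,a)
round 2: derive flow(a,j) via R1 from flow(a,e), flow(e,j)
round 2: derive flow(c,a) via R1 from flow(c,h), flow(h,a)
round 2: derive flow(c,d) via R1 from flow(c,h), flow(h,d)
round 2: derive flow(c,j) via R1 from flow(c,h), flow(h,j)
round 2: derive flow(d,e) via R1 from flow(d,a), flow(a,e)
round 2: derive flow(e,a) via R1 from flow(e,j), flow(j,a)
round 2: derive flow(e,h) via R1 from flow(e,j), flow(j,h)
round 2: derive flow(e,i) via R1 from flow(e,j), flow(j,i)
round 2: derive flow(h,e) via R1 from flow(h,a), flow(a,e)
round 2: derive flow(h,i) via R1 from flow(h,j), flow(j,i)
round 2: derive flow(i,d) via R1 from flow(i,a), flow(a,d)
round 2: derive flow(i,e) via R1 from flow(i,a), flow(a,e)
round 2: derive flow(j,d) via R1 from flow(j,a), flow(a,d)
round 2: derive flow(j,e) via R1 from flow(j,a), flow(a,e)
round 2: derive flow(j,j) via R1 from flow(j,h), flow(h,j)
round 3: derive flow(a,h) via R1 from flow(a,e), flow(e,h)
round 3: derive flow(a,i) via R1 from flow(a,e), flow(e,i)
round 3: derive flow(c,e) via R1 from flow(c,a), flow(a,e)
round 3: derive flow(c,i) via R1 from flow(c,h), flow(h,i)
round 3: derive flow(d,h) via R1 from flow(d,e), flow(e,h)
round 3: derive flow(d,i) via R1 from flow(d,e), flow(e,i)
round 3: derive flow(d,j) via R1 from flow(d,a), flow(a,j)
round 3: derive flow(e,d) via R1 from flow(e,a), flow(a,d)
round 3: derive flow(e,e) via R1 from flow(e,a), flow(a,e)
round 3: derive flow(i,h) via R1 from flow(i,e), flow(e,h)
round 3: derive flow(i,i) via R1 from flow(i,e), flow(e,i)
round 3: derive flow(i,j) via R1 from flow(i,a), flow(a,j)

no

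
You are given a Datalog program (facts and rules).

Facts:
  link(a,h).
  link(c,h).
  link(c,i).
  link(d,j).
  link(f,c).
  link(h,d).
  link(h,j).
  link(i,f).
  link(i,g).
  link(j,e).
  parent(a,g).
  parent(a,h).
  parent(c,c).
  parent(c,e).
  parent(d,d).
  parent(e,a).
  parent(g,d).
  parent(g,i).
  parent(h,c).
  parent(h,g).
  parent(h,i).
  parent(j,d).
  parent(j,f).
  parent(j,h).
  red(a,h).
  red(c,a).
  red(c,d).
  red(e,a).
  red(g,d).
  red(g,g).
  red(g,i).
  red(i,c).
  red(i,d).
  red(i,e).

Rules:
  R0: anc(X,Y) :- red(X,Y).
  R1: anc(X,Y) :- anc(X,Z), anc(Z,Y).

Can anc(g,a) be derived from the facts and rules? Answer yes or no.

round 1: derive anc(a,h) via R0 from red(a,h)
round 1: derive anc(c,a) via R0 from red(c,a)
round 1: derive anc(c,d) via R0 from red(c,d)
round 1: derive anc(e,a) via R0 from red(e,a)
round 1: derive anc(g,d) via R0 from red(g,d)
round 1: derive anc(g,g) via R0 from red(g,g)
round 1: derive anc(g,i) via R0 from red(g,i)
round 1: derive anc(i,c) via R0 from red(i,c)
round 1: derive anc(i,d) via R0 from red(i,d)
round 1: derive anc(i,e) via R0 from red(i,e)
round 2: derive anc(c,h) via R1 from anc(c,a), anc(a,h)
round 2: derive anc(e,h) via R1 from anc(e,a), anc(a,h)
round 2: derive anc(g,c) via R1 from anc(g,i), anc(i,c)
round 2: derive anc(g,e) via R1 from anc(g,i), anc(i,e)
round 2: derive anc(i,a) via R1 from anc(i,c), anc(c,a)
round 3: derive anc(g,a) via R1 from anc(g,c), anc(c,a)
round 3: derive anc(g,h) via R1 from anc(g,c), anc(c,h)
round 3: derive anc(i,h) via R1 from anc(i,a), anc(a,h)

yes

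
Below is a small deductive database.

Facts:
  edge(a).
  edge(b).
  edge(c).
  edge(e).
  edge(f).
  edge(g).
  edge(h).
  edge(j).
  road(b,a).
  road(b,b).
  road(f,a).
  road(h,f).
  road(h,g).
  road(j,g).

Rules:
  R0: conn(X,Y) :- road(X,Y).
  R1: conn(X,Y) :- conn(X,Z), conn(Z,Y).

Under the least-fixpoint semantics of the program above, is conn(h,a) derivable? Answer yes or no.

round 1: derive conn(b,a) via R0 from road(b,a)
round 1: derive conn(b,b) via R0 from road(b,b)
round 1: derive conn(f,a) via R0 from road(f,a)
round 1: derive conn(h,f) via R0 from road(h,f)
round 1: derive conn(h,g) via R0 from road(h,g)
round 1: derive conn(j,g) via R0 from road(j,g)
round 2: derive conn(h,a) via R1 from conn(h,f), conn(f,a)

yes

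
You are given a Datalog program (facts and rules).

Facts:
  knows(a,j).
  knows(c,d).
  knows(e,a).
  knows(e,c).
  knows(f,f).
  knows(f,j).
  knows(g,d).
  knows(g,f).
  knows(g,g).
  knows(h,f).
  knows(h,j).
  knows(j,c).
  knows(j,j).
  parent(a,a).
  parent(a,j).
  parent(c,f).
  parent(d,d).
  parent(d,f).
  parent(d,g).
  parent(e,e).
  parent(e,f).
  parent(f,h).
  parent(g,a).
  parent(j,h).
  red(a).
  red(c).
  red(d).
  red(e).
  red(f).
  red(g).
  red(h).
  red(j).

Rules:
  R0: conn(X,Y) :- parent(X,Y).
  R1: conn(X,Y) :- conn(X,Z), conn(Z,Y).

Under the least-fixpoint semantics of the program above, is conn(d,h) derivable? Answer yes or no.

round 1: derive conn(a,a) via R0 from parent(a,a)
round 1: derive conn(a,j) via R0 from parent(a,j)
round 1: derive conn(c,f) via R0 from parent(c,f)
round 1: derive conn(d,d) via R0 from parent(d,d)
round 1: derive conn(d,f) via R0 from parent(d,f)
round 1: derive conn(d,g) via R0 from parent(d,g)
round 1: derive conn(e,e) via R0 from parent(e,e)
round 1: derive conn(e,f) via R0 from parent(e,f)
round 1: derive conn(f,h) via R0 from parent(f,h)
round 1: derive conn(g,a) via R0 from parent(g,a)
round 1: derive conn(j,h) via R0 from parent(j,h)
round 2: derive conn(a,h) via R1 from conn(a,j), conn(j,h)
round 2: derive conn(c,h) via R1 from conn(c,f), conn(f,h)
round 2: derive conn(d,a) via R1 from conn(d,g), conn(g,a)
round 2: derive conn(d,h) via R1 from conn(d,f), conn(f,h)
round 2: derive conn(e,h) via R1 from conn(e,f), conn(f,h)
round 2: derive conn(g,j) via R1 from conn(g,a), conn(a,j)
round 3: derive conn(d,j) via R1 from conn(d,a), conn(a,j)
round 3: derive conn(g,h) via R1 from conn(g,a), conn(a,h)

yes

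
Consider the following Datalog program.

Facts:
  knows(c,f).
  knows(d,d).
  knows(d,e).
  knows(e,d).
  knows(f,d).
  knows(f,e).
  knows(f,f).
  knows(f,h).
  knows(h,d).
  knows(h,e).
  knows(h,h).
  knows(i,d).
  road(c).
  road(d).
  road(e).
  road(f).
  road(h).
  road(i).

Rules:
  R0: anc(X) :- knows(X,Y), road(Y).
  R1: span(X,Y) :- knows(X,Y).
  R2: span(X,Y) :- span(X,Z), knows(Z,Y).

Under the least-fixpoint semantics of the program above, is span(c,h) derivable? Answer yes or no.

round 1: derive span(c,f) via R1 from knows(c,f)
round 1: derive span(d,d) via R1 from knows(d,d)
round 1: derive span(d,e) via R1 from knows(d,e)
round 1: derive span(e,d) via R1 from knows(e,d)
round 1: derive span(f,d) via R1 from knows(f,d)
round 1: derive span(f,e) via R1 from knows(f,e)
round 1: derive span(f,f) via R1 from knows(f,f)
round 1: derive span(f,h) via R1 from knows(f,h)
round 1: derive span(h,d) via R1 from knows(h,d)
round 1: derive span(h,e) via R1 from knows(h,e)
round 1: derive span(h,h) via R1 from knows(h,h)
round 1: derive span(i,d) via R1 from knows(i,d)
round 2: derive span(c,d) via R2 from span(c,f), knows(f,d)
round 2: derive span(c,e) via R2 from span(c,f), knows(f,e)
round 2: derive span(c,h) via R2 from span(c,f), knows(f,h)
round 2: derive span(e,e) via R2 from span(e,d), knows(d,e)
round 2: derive span(i,e) via R2 from span(i,d), knows(d,e)

yes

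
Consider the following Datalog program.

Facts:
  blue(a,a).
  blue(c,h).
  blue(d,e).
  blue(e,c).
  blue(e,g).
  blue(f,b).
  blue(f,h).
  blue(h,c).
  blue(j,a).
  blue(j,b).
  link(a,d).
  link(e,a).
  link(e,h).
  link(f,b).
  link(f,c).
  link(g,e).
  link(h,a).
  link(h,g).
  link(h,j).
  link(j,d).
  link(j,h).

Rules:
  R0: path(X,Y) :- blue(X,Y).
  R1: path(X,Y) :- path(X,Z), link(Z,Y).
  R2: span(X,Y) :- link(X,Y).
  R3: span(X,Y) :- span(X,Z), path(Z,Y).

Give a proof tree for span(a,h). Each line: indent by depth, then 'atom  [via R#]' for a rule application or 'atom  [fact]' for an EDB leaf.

span(a,h)  [via R3]
  span(a,d)  [via R2]
    link(a,d)  [fact]
  path(d,h)  [via R1]
    path(d,e)  [via R0]
      blue(d,e)  [fact]
    link(e,h)  [fact]

round 1: derive path(a,a) via R0 from blue(a,a)
round 1: derive path(c,h) via R0 from blue(c,h)
round 1: derive path(d,e) via R0 from blue(d,e)
round 1: derive path(e,c) via R0 from blue(e,c)
round 1: derive path(e,g) via R0 from blue(e,g)
round 1: derive path(f,b) via R0 from blue(f,b)
round 1: derive path(f,h) via R0 from blue(f,h)
round 1: derive path(h,c) via R0 from blue(h,c)
round 1: derive path(j,a) via R0 from blue(j,a)
round 1: derive path(j,b) via R0 from blue(j,b)
round 1: derive span(a,d) via R2 from link(a,d)
round 1: derive span(e,a) via R2 from link(e,a)
round 1: derive span(e,h) via R2 from link(e,h)
round 1: derive span(f,b) via R2 from link(f,b)
round 1: derive span(f,c) via R2 from link(f,c)
round 1: derive span(g,e) via R2 from link(g,e)
round 1: derive span(h,a) via R2 from link(h,a)
round 1: derive span(h,g) via R2 from link(h,g)
round 1: derive span(h,j) via R2 from link(h,j)
round 1: derive span(j,d) via R2 from link(j,d)
round 1: derive span(j,h) via R2 from link(j,h)
round 2: derive path(a,d) via R1 from path(a,a), link(a,d)
round 2: derive path(c,a) via R1 from path(c,h), link(h,a)
round 2: derive path(c,g) via R1 from path(c,h), link(h,g)
round 2: derive path(c,j) via R1 from path(c,h), link(h,j)
round 2: derive path(d,a) via R1 from path(d,e), link(e,a)
round 2: derive path(d,h) via R1 from path(d,e), link(e,h)
round 2: derive path(e,e) via R1 from path(e,g), link(g,e)
round 2: derive path(f,a) via R1 from path(f,h), link(h,a)
round 2: derive path(f,g) via R1 from path(f,h), link(h,g)
round 2: derive path(f,j) via R1 from path(f,h), link(h,j)
round 2: derive path(j,d) via R1 from path(j,a), link(a,d)
round 2: derive span(a,e) via R3 from span(a,d), path(d,e)
round 2: derive span(e,c) via R3 from span(e,h), path(h,c)
round 2: derive span(f,h) via R3 from span(f,c), path(c,h)
round 2: derive span(g,c) via R3 from span(g,e), path(e,c)
round 2: derive span(g,g) via R3 from span(g,e), path(e,g)
round 2: derive span(h,b) via R3 from span(h,j), path(j,b)
round 2: derive span(j,c) via R3 from span(j,h), path(h,c)
round 2: derive span(j,e) via R3 from span(j,d), path(d,e)
round 3: derive path(c,d) via R1 from path(c,a), link(a,d)
round 3: derive path(c,e) via R1 from path(c,g), link(g,e)
round 3: derive path(d,d) via R1 from path(d,a), link(a,d)
round 3: derive path(d,g) via R1 from path(d,h), link(h,g)
round 3: derive path(d,j) via R1 from path(d,h), link(h,j)
round 3: derive path(e,a) via R1 from path(e,e), link(e,a)
round 3: derive path(e,h) via R1 from path(e,e), link(e,h)
round 3: derive path(f,d) via R1 from path(f,a), link(a,d)
round 3: derive path(f,e) via R1 from path(f,g), link(g,e)
round 3: derive span(a,a) via R3 from span(a,d), path(d,a)
round 3: derive span(a,c) via R3 from span(a,e), path(e,c)
round 3: derive span(a,g) via R3 from span(a,e), path(e,g)
round 3: derive span(a,h) via R3 from span(a,d), path(d,h)
round 3: derive span(e,d) via R3 from span(e,a), path(a,d)
round 3: derive span(e,g) via R3 from span(e,c), path(c,g)
round 3: derive span(e,j) via R3 from span(e,c), path(c,j)
round 3: derive span(f,a) via R3 from span(f,c), path(c,a)
round 3: derive span(f,g) via R3 from span(f,c), path(c,g)
round 3: derive span(f,j) via R3 from span(f,c), path(c,j)
round 3: derive span(g,a) via R3 from span(g,c), path(c,a)
round 3: derive span(g,h) via R3 from span(g,c), path(c,h)
round 3: derive span(g,j) via R3 from span(g,c), path(c,j)
round 3: derive span(h,d) via R3 from span(h,a), path(a,d)
round 3: derive span(j,a) via R3 from span(j,c), path(c,a)
round 3: derive span(j,g) via R3 from span(j,c), path(c,g)
round 3: derive span(j,j) via R3 from span(j,c), path(c,j)
round 4: derive path(e,d) via R1 from path(e,a), link(a,d)
round 4: derive path(e,j) via R1 from path(e,h), link(h,j)
round 4: derive span(a,j) via R3 from span(a,c), path(c,j)
round 4: derive span(e,b) via R3 from span(e,j), path(j,b)
round 4: derive span(e,e) via R3 from span(e,c), path(c,e)
round 4: derive span(f,d) via R3 from span(f,a), path(a,d)
round 4: derive span(f,e) via R3 from span(f,c), path(c,e)
round 4: derive span(g,b) via R3 from span(g,j), path(j,b)
round 4: derive span(g,d) via R3 from span(g,a), path(a,d)
round 4: derive span(h,e) via R3 from span(h,d), path(d,e)
round 4: derive span(h,h) via R3 from span(h,d), path(d,h)
round 4: derive span(j,b) via R3 from span(j,j), path(j,b)
round 5: derive span(a,b) via R3 from span(a,j), path(j,b)
round 5: derive span(h,c) via R3 from span(h,e), path(e,c)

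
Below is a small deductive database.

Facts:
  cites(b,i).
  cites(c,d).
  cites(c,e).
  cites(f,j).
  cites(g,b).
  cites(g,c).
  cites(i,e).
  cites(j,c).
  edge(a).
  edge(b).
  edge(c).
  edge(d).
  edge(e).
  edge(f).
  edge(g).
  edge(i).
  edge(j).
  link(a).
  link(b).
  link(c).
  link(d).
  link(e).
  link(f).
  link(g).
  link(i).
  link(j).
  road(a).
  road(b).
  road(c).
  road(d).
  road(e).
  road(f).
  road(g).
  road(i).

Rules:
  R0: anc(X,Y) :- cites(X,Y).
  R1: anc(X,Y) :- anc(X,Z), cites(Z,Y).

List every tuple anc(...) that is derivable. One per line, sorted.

anc(b,e)
anc(b,i)
anc(c,d)
anc(c,e)
anc(f,c)
anc(f,d)
anc(f,e)
anc(f,j)
anc(g,b)
anc(g,c)
anc(g,d)
anc(g,e)
anc(g,i)
anc(i,e)
anc(j,c)
anc(j,d)
anc(j,e)

round 1: derive anc(b,i) via R0 from cites(b,i)
round 1: derive anc(c,d) via R0 from cites(c,d)
round 1: derive anc(c,e) via R0 from cites(c,e)
round 1: derive anc(f,j) via R0 from cites(f,j)
round 1: derive anc(g,b) via R0 from cites(g,b)
round 1: derive anc(g,c) via R0 from cites(g,c)
round 1: derive anc(i,e) via R0 from cites(i,e)
round 1: derive anc(j,c) via R0 from cites(j,c)
round 2: derive anc(b,e) via R1 from anc(b,i), cites(i,e)
round 2: derive anc(f,c) via R1 from anc(f,j), cites(j,c)
round 2: derive anc(g,d) via R1 from anc(g,c), cites(c,d)
round 2: derive anc(g,e) via R1 from anc(g,c), cites(c,e)
round 2: derive anc(g,i) via R1 from anc(g,b), cites(b,i)
round 2: derive anc(j,d) via R1 from anc(j,c), cites(c,d)
round 2: derive anc(j,e) via R1 from anc(j,c), cites(c,e)
round 3: derive anc(f,d) via R1 from anc(f,c), cites(c,d)
round 3: derive anc(f,e) via R1 from anc(f,c), cites(c,e)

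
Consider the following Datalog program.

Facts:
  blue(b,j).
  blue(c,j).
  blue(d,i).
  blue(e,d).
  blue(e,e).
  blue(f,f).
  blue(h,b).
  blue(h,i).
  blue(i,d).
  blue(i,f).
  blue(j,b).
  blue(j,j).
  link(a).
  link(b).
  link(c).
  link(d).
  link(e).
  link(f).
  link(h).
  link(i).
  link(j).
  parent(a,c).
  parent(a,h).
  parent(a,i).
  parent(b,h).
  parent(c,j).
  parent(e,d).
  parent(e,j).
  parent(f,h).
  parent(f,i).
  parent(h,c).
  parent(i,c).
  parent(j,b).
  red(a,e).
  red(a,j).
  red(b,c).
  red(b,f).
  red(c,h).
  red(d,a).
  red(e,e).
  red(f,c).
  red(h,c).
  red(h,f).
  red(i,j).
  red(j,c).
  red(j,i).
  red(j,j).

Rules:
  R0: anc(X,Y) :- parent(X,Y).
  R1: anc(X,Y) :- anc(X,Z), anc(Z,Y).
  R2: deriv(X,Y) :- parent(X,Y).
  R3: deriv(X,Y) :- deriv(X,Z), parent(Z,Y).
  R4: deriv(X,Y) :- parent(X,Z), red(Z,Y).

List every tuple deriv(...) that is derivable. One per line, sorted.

round 1: derive deriv(a,c) via R2 from parent(a,c)
round 1: derive deriv(a,h) via R2 from parent(a,h)
round 1: derive deriv(a,i) via R2 from parent(a,i)
round 1: derive deriv(b,h) via R2 from parent(b,h)
round 1: derive deriv(c,j) via R2 from parent(c,j)
round 1: derive deriv(e,d) via R2 from parent(e,d)
round 1: derive deriv(e,j) via R2 from parent(e,j)
round 1: derive deriv(f,h) via R2 from parent(f,h)
round 1: derive deriv(f,i) via R2 from parent(f,i)
round 1: derive deriv(h,c) via R2 from parent(h,c)
round 1: derive deriv(i,c) via R2 from parent(i,c)
round 1: derive deriv(j,b) via R2 from parent(j,b)
round 1: derive deriv(a,f) via R4 from parent(a,h), red(h,f)
round 1: derive deriv(a,j) via R4 from parent(a,i), red(i,j)
round 1: derive deriv(b,c) via R4 from parent(b,h), red(h,c)
round 1: derive deriv(b,f) via R4 from parent(b,h), red(h,f)
round 1: derive deriv(c,c) via R4 from parent(c,j), red(j,c)
round 1: derive deriv(c,i) via R4 from parent(c,j), red(j,i)
round 1: derive deriv(e,a) via R4 from parent(e,d), red(d,a)
round 1: derive deriv(e,c) via R4 from parent(e,j), red(j,c)
round 1: derive deriv(e,i) via R4 from parent(e,j), red(j,i)
round 1: derive deriv(f,c) via R4 from parent(f,h), red(h,c)
round 1: derive deriv(f,f) via R4 from parent(f,h), red(h,f)
round 1: derive deriv(f,j) via R4 from parent(f,i), red(i,j)
round 1: derive deriv(h,h) via R4 from parent(h,c), red(c,h)
round 1: derive deriv(i,h) via R4 from parent(i,c), red(c,h)
round 1: derive deriv(j,c) via R4 from parent(j,b), red(b,c)
round 1: derive deriv(j,f) via R4 from parent(j,b), red(b,f)
round 2: derive deriv(a,b) via R3 from deriv(a,j), parent(j,b)
round 2: derive deriv(b,i) via R3 from deriv(b,f), parent(f,i)
round 2: derive deriv(b,j) via R3 from deriv(b,c), parent(c,j)
round 2: derive deriv(c,b) via R3 from deriv(c,j), parent(j,b)
round 2: derive deriv(e,b) via R3 from deriv(e,j), parent(j,b)
round 2: derive deriv(e,h) via R3 from deriv(e,a), parent(a,h)
round 2: derive deriv(f,b) via R3 from deriv(f,j), parent(j,b)
round 2: derive deriv(h,j) via R3 from deriv(h,c), parent(c,j)
round 2: derive deriv(i,j) via R3 from deriv(i,c), parent(c,j)
round 2: derive deriv(j,h) via R3 from deriv(j,b), parent(b,h)
round 2: derive deriv(j,i) via R3 from deriv(j,f), parent(f,i)
round 2: derive deriv(j,j) via R3 from deriv(j,c), parent(c,j)
round 3: derive deriv(b,b) via R3 from deriv(b,j), parent(j,b)
round 3: derive deriv(c,h) via R3 from deriv(c,b), parent(b,h)
round 3: derive deriv(h,b) via R3 from deriv(h,j), parent(j,b)
round 3: derive deriv(i,b) via R3 from deriv(i,j), parent(j,b)

deriv(a,b)
deriv(a,c)
deriv(a,f)
deriv(a,h)
deriv(a,i)
deriv(a,j)
deriv(b,b)
deriv(b,c)
deriv(b,f)
deriv(b,h)
deriv(b,i)
deriv(b,j)
deriv(c,b)
deriv(c,c)
deriv(c,h)
deriv(c,i)
deriv(c,j)
deriv(e,a)
deriv(e,b)
deriv(e,c)
deriv(e,d)
deriv(e,h)
deriv(e,i)
deriv(e,j)
deriv(f,b)
deriv(f,c)
deriv(f,f)
deriv(f,h)
deriv(f,i)
deriv(f,j)
deriv(h,b)
deriv(h,c)
deriv(h,h)
deriv(h,j)
deriv(i,b)
deriv(i,c)
deriv(i,h)
deriv(i,j)
deriv(j,b)
deriv(j,c)
deriv(j,f)
deriv(j,h)
deriv(j,i)
deriv(j,j)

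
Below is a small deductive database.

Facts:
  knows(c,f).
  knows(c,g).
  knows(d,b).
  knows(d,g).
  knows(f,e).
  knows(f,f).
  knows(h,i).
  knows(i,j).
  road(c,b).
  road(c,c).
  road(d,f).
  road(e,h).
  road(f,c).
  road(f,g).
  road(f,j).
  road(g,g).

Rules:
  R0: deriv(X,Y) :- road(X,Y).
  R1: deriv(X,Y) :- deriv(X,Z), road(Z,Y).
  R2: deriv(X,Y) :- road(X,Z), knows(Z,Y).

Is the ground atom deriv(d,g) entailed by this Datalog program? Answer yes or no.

yes

round 1: derive deriv(c,b) via R0 from road(c,b)
round 1: derive deriv(c,c) via R0 from road(c,c)
round 1: derive deriv(d,f) via R0 from road(d,f)
round 1: derive deriv(e,h) via R0 from road(e,h)
round 1: derive deriv(f,c) via R0 from road(f,c)
round 1: derive deriv(f,g) via R0 from road(f,g)
round 1: derive deriv(f,j) via R0 from road(f,j)
round 1: derive deriv(g,g) via R0 from road(g,g)
round 1: derive deriv(c,f) via R2 from road(c,c), knows(c,f)
round 1: derive deriv(c,g) via R2 from road(c,c), knows(c,g)
round 1: derive deriv(d,e) via R2 from road(d,f), knows(f,e)
round 1: derive deriv(e,i) via R2 from road(e,h), knows(h,i)
round 1: derive deriv(f,f) via R2 from road(f,c), knows(c,f)
round 2: derive deriv(c,j) via R1 from deriv(c,f), road(f,j)
round 2: derive deriv(d,c) via R1 from deriv(d,f), road(f,c)
round 2: derive deriv(d,g) via R1 from deriv(d,f), road(f,g)
round 2: derive deriv(d,h) via R1 from deriv(d,e), road(e,h)
round 2: derive deriv(d,j) via R1 from deriv(d,f), road(f,j)
round 2: derive deriv(f,b) via R1 from deriv(f,c), road(c,b)
round 3: derive deriv(d,b) via R1 from deriv(d,c), road(c,b)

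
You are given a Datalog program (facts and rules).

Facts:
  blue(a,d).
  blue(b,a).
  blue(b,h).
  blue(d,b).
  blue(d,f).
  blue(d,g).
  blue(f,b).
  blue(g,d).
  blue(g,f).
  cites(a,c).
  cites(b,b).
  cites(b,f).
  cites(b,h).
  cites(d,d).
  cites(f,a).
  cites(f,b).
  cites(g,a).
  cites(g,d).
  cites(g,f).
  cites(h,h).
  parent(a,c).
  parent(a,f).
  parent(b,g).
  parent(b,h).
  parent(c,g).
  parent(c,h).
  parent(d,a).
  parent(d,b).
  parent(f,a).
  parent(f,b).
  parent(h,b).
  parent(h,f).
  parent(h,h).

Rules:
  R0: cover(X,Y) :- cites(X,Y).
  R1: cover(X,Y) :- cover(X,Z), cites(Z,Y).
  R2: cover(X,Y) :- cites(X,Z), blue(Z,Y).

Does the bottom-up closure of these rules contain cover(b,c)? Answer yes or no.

round 1: derive cover(a,c) via R0 from cites(a,c)
round 1: derive cover(b,b) via R0 from cites(b,b)
round 1: derive cover(b,f) via R0 from cites(b,f)
round 1: derive cover(b,h) via R0 from cites(b,h)
round 1: derive cover(d,d) via R0 from cites(d,d)
round 1: derive cover(f,a) via R0 from cites(f,a)
round 1: derive cover(f,b) via R0 from cites(f,b)
round 1: derive cover(g,a) via R0 from cites(g,a)
round 1: derive cover(g,d) via R0 from cites(g,d)
round 1: derive cover(g,f) via R0 from cites(g,f)
round 1: derive cover(h,h) via R0 from cites(h,h)
round 1: derive cover(b,a) via R2 from cites(b,b), blue(b,a)
round 1: derive cover(d,b) via R2 from cites(d,d), blue(d,b)
round 1: derive cover(d,f) via R2 from cites(d,d), blue(d,f)
round 1: derive cover(d,g) via R2 from cites(d,d), blue(d,g)
round 1: derive cover(f,d) via R2 from cites(f,a), blue(a,d)
round 1: derive cover(f,h) via R2 from cites(f,b), blue(b,h)
round 1: derive cover(g,b) via R2 from cites(g,d), blue(d,b)
round 1: derive cover(g,g) via R2 from cites(g,d), blue(d,g)
round 2: derive cover(b,c) via R1 from cover(b,a), cites(a,c)
round 2: derive cover(d,a) via R1 from cover(d,f), cites(f,a)
round 2: derive cover(d,h) via R1 from cover(d,b), cites(b,h)
round 2: derive cover(f,c) via R1 from cover(f,a), cites(a,c)
round 2: derive cover(f,f) via R1 from cover(f,b), cites(b,f)
round 2: derive cover(g,c) via R1 from cover(g,a), cites(a,c)
round 2: derive cover(g,h) via R1 from cover(g,b), cites(b,h)
round 3: derive cover(d,c) via R1 from cover(d,a), cites(a,c)

yes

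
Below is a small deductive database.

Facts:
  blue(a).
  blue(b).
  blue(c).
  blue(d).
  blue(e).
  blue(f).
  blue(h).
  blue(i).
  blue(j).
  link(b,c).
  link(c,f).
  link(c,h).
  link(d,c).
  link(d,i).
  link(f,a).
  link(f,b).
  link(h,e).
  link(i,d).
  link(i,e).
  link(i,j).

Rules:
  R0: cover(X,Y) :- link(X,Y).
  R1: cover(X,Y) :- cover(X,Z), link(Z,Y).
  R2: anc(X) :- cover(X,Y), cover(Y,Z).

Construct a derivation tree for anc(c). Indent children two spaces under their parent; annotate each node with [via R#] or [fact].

round 1: derive cover(b,c) via R0 from link(b,c)
round 1: derive cover(c,f) via R0 from link(c,f)
round 1: derive cover(c,h) via R0 from link(c,h)
round 1: derive cover(d,c) via R0 from link(d,c)
round 1: derive cover(d,i) via R0 from link(d,i)
round 1: derive cover(f,a) via R0 from link(f,a)
round 1: derive cover(f,b) via R0 from link(f,b)
round 1: derive cover(h,e) via R0 from link(h,e)
round 1: derive cover(i,d) via R0 from link(i,d)
round 1: derive cover(i,e) via R0 from link(i,e)
round 1: derive cover(i,j) via R0 from link(i,j)
round 2: derive cover(b,f) via R1 from cover(b,c), link(c,f)
round 2: derive cover(b,h) via R1 from cover(b,c), link(c,h)
round 2: derive cover(c,a) via R1 from cover(c,f), link(f,a)
round 2: derive cover(c,b) via R1 from cover(c,f), link(f,b)
round 2: derive cover(c,e) via R1 from cover(c,h), link(h,e)
round 2: derive cover(d,d) via R1 from cover(d,i), link(i,d)
round 2: derive cover(d,e) via R1 from cover(d,i), link(i,e)
round 2: derive cover(d,f) via R1 from cover(d,c), link(c,f)
round 2: derive cover(d,h) via R1 from cover(d,c), link(c,h)
round 2: derive cover(d,j) via R1 from cover(d,i), link(i,j)
round 2: derive cover(f,c) via R1 from cover(f,b), link(b,c)
round 2: derive cover(i,c) via R1 from cover(i,d), link(d,c)
round 2: derive cover(i,i) via R1 from cover(i,d), link(d,i)
round 2: derive anc(b) via R2 from cover(b,c), cover(c,f)
round 2: derive anc(c) via R2 from cover(c,f), cover(f,a)
round 2: derive anc(d) via R2 from cover(d,c), cover(c,f)
round 2: derive anc(f) via R2 from cover(f,b), cover(b,c)
round 2: derive anc(i) via R2 from cover(i,d), cover(d,c)
round 3: derive cover(b,a) via R1 from cover(b,f), link(f,a)
round 3: derive cover(b,b) via R1 from cover(b,f), link(f,b)
round 3: derive cover(b,e) via R1 from cover(b,h), link(h,e)
round 3: derive cover(c,c) via R1 from cover(c,b), link(b,c)
round 3: derive cover(d,a) via R1 from cover(d,f), link(f,a)
round 3: derive cover(d,b) via R1 from cover(d,f), link(f,b)
round 3: derive cover(f,f) via R1 from cover(f,c), link(c,f)
round 3: derive cover(f,h) via R1 from cover(f,c), link(c,h)
round 3: derive cover(i,f) via R1 from cover(i,c), link(c,f)
round 3: derive cover(i,h) via R1 from cover(i,c), link(c,h)
round 4: derive cover(f,e) via R1 from cover(f,h), link(h,e)
round 4: derive cover(i,a) via R1 from cover(i,f), link(f,a)
round 4: derive cover(i,b) via R1 from cover(i,f), link(f,b)

anc(c)  [via R2]
  cover(c,f)  [via R0]
    link(c,f)  [fact]
  cover(f,a)  [via R0]
    link(f,a)  [fact]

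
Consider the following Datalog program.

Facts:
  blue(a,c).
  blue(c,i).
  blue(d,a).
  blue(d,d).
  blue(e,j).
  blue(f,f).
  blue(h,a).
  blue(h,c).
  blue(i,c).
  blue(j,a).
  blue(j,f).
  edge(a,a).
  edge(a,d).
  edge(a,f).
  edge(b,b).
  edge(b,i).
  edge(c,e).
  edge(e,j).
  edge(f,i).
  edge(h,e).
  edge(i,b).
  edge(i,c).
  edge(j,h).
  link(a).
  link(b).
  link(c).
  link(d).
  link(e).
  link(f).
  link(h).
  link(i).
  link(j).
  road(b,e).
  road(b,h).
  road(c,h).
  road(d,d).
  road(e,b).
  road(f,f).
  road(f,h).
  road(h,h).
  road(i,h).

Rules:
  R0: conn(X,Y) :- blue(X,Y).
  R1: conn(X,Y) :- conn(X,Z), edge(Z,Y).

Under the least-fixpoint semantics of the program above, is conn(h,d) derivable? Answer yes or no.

yes

round 1: derive conn(a,c) via R0 from blue(a,c)
round 1: derive conn(c,i) via R0 from blue(c,i)
round 1: derive conn(d,a) via R0 from blue(d,a)
round 1: derive conn(d,d) via R0 from blue(d,d)
round 1: derive conn(e,j) via R0 from blue(e,j)
round 1: derive conn(f,f) via R0 from blue(f,f)
round 1: derive conn(h,a) via R0 from blue(h,a)
round 1: derive conn(h,c) via R0 from blue(h,c)
round 1: derive conn(i,c) via R0 from blue(i,c)
round 1: derive conn(j,a) via R0 from blue(j,a)
round 1: derive conn(j,f) via R0 from blue(j,f)
round 2: derive conn(a,e) via R1 from conn(a,c), edge(c,e)
round 2: derive conn(c,b) via R1 from conn(c,i), edge(i,b)
round 2: derive conn(c,c) via R1 from conn(c,i), edge(i,c)
round 2: derive conn(d,f) via R1 from conn(d,a), edge(a,f)
round 2: derive conn(e,h) via R1 from conn(e,j), edge(j,h)
round 2: derive conn(f,i) via R1 from conn(f,f), edge(f,i)
round 2: derive conn(h,d) via R1 from conn(h,a), edge(a,d)
round 2: derive conn(h,e) via R1 from conn(h,c), edge(c,e)
round 2: derive conn(h,f) via R1 from conn(h,a), edge(a,f)
round 2: derive conn(i,e) via R1 from conn(i,c), edge(c,e)
round 2: derive conn(j,d) via R1 from conn(j,a), edge(a,d)
round 2: derive conn(j,i) via R1 from conn(j,f), edge(f,i)
round 3: derive conn(a,j) via R1 from conn(a,e), edge(e,j)
round 3: derive conn(c,e) via R1 from conn(c,c), edge(c,e)
round 3: derive conn(d,i) via R1 from conn(d,f), edge(f,i)
round 3: derive conn(e,e) via R1 from conn(e,h), edge(h,e)
round 3: derive conn(f,b) via R1 from conn(f,i), edge(i,b)
round 3: derive conn(f,c) via R1 from conn(f,i), edge(i,c)
round 3: derive conn(h,i) via R1 from conn(h,f), edge(f,i)
round 3: derive conn(h,j) via R1 from conn(h,e), edge(e,j)
round 3: derive conn(i,j) via R1 from conn(i,e), edge(e,j)
round 3: derive conn(j,b) via R1 from conn(j,i), edge(i,b)
round 3: derive conn(j,c) via R1 from conn(j,i), edge(i,c)
round 4: derive conn(a,h) via R1 from conn(a,j), edge(j,h)
round 4: derive conn(c,j) via R1 from conn(c,e), edge(e,j)
round 4: derive conn(d,b) via R1 from conn(d,i), edge(i,b)
round 4: derive conn(d,c) via R1 from conn(d,i), edge(i,c)
round 4: derive conn(f,e) via R1 from conn(f,c), edge(c,e)
round 4: derive conn(h,b) via R1 from conn(h,i), edge(i,b)
round 4: derive conn(h,h) via R1 from conn(h,j), edge(j,h)
round 4: derive conn(i,h) via R1 from conn(i,j), edge(j,h)
round 4: derive conn(j,e) via R1 from conn(j,c), edge(c,e)
round 5: derive conn(c,h) via R1 from conn(c,j), edge(j,h)
round 5: derive conn(d,e) via R1 from conn(d,c), edge(c,e)
round 5: derive conn(f,j) via R1 from conn(f,e), edge(e,j)
round 5: derive conn(j,j) via R1 from conn(j,e), edge(e,j)
round 6: derive conn(d,j) via R1 from conn(d,e), edge(e,j)
round 6: derive conn(f,h) via R1 from conn(f,j), edge(j,h)
round 6: derive conn(j,h) via R1 from conn(j,j), edge(j,h)
round 7: derive conn(d,h) via R1 from conn(d,j), edge(j,h)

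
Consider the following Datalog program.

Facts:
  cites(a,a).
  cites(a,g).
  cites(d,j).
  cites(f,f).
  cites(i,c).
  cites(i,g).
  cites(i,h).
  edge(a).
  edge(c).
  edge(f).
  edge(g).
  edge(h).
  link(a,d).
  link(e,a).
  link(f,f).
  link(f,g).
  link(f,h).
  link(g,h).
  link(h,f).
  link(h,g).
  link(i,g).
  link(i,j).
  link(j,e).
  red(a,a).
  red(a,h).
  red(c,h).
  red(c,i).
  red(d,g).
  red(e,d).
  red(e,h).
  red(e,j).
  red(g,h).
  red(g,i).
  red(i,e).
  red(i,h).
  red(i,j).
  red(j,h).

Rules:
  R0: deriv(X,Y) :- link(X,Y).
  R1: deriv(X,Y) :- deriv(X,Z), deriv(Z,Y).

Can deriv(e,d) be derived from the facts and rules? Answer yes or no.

round 1: derive deriv(a,d) via R0 from link(a,d)
round 1: derive deriv(e,a) via R0 from link(e,a)
round 1: derive deriv(f,f) via R0 from link(f,f)
round 1: derive deriv(f,g) via R0 from link(f,g)
round 1: derive deriv(f,h) via R0 from link(f,h)
round 1: derive deriv(g,h) via R0 from link(g,h)
round 1: derive deriv(h,f) via R0 from link(h,f)
round 1: derive deriv(h,g) via R0 from link(h,g)
round 1: derive deriv(i,g) via R0 from link(i,g)
round 1: derive deriv(i,j) via R0 from link(i,j)
round 1: derive deriv(j,e) via R0 from link(j,e)
round 2: derive deriv(e,d) via R1 from deriv(e,a), deriv(a,d)
round 2: derive deriv(g,f) via R1 from deriv(g,h), deriv(h,f)
round 2: derive deriv(g,g) via R1 from deriv(g,h), deriv(h,g)
round 2: derive deriv(h,h) via R1 from deriv(h,f), deriv(f,h)
round 2: derive deriv(i,e) via R1 from deriv(i,j), deriv(j,e)
round 2: derive deriv(i,h) via R1 from deriv(i,g), deriv(g,h)
round 2: derive deriv(j,a) via R1 from deriv(j,e), deriv(e,a)
round 3: derive deriv(i,a) via R1 from deriv(i,e), deriv(e,a)
round 3: derive deriv(i,d) via R1 from deriv(i,e), deriv(e,d)
round 3: derive deriv(i,f) via R1 from deriv(i,g), deriv(g,f)
round 3: derive deriv(j,d) via R1 from deriv(j,a), deriv(a,d)

yes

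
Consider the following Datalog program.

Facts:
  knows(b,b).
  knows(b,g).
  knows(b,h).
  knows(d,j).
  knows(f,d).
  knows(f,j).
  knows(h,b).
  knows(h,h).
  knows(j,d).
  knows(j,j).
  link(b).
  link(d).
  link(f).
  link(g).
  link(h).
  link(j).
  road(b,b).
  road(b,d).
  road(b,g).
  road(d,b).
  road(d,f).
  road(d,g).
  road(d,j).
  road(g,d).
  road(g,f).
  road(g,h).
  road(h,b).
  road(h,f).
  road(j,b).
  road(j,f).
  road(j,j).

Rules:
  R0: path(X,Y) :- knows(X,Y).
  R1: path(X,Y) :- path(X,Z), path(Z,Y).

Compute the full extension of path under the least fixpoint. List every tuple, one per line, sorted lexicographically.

round 1: derive path(b,b) via R0 from knows(b,b)
round 1: derive path(b,g) via R0 from knows(b,g)
round 1: derive path(b,h) via R0 from knows(b,h)
round 1: derive path(d,j) via R0 from knows(d,j)
round 1: derive path(f,d) via R0 from knows(f,d)
round 1: derive path(f,j) via R0 from knows(f,j)
round 1: derive path(h,b) via R0 from knows(h,b)
round 1: derive path(h,h) via R0 from knows(h,h)
round 1: derive path(j,d) via R0 from knows(j,d)
round 1: derive path(j,j) via R0 from knows(j,j)
round 2: derive path(d,d) via R1 from path(d,j), path(j,d)
round 2: derive path(h,g) via R1 from path(h,b), path(b,g)

path(b,b)
path(b,g)
path(b,h)
path(d,d)
path(d,j)
path(f,d)
path(f,j)
path(h,b)
path(h,g)
path(h,h)
path(j,d)
path(j,j)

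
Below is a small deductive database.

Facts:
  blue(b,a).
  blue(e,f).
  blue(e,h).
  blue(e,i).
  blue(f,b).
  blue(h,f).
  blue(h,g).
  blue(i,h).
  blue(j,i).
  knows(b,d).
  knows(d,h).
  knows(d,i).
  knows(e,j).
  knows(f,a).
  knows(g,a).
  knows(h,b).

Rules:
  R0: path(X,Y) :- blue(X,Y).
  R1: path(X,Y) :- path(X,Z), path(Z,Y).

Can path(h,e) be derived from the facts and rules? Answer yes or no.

round 1: derive path(b,a) via R0 from blue(b,a)
round 1: derive path(e,f) via R0 from blue(e,f)
round 1: derive path(e,h) via R0 from blue(e,h)
round 1: derive path(e,i) via R0 from blue(e,i)
round 1: derive path(f,b) via R0 from blue(f,b)
round 1: derive path(h,f) via R0 from blue(h,f)
round 1: derive path(h,g) via R0 from blue(h,g)
round 1: derive path(i,h) via R0 from blue(i,h)
round 1: derive path(j,i) via R0 from blue(j,i)
round 2: derive path(e,b) via R1 from path(e,f), path(f,b)
round 2: derive path(e,g) via R1 from path(e,h), path(h,g)
round 2: derive path(f,a) via R1 from path(f,b), path(b,a)
round 2: derive path(h,b) via R1 from path(h,f), path(f,b)
round 2: derive path(i,f) via R1 from path(i,h), path(h,f)
round 2: derive path(i,g) via R1 from path(i,h), path(h,g)
round 2: derive path(j,h) via R1 from path(j,i), path(i,h)
round 3: derive path(e,a) via R1 from path(e,b), path(b,a)
round 3: derive path(h,a) via R1 from path(h,b), path(b,a)
round 3: derive path(i,a) via R1 from path(i,f), path(f,a)
round 3: derive path(i,b) via R1 from path(i,f), path(f,b)
round 3: derive path(j,b) via R1 from path(j,h), path(h,b)
round 3: derive path(j,f) via R1 from path(j,h), path(h,f)
round 3: derive path(j,g) via R1 from path(j,h), path(h,g)
round 4: derive path(j,a) via R1 from path(j,b), path(b,a)

no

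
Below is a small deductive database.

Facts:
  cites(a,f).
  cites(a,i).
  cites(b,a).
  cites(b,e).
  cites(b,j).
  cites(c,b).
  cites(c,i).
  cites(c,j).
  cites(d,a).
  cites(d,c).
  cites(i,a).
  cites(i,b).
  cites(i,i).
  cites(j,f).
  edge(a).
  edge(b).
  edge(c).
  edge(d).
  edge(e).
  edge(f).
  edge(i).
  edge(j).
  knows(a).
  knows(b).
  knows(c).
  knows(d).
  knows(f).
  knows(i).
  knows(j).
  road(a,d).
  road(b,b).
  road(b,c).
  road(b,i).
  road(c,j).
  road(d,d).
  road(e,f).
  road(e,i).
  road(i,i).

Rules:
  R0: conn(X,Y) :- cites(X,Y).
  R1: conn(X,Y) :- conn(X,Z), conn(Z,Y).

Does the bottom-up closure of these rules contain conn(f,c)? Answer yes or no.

no

round 1: derive conn(a,f) via R0 from cites(a,f)
round 1: derive conn(a,i) via R0 from cites(a,i)
round 1: derive conn(b,a) via R0 from cites(b,a)
round 1: derive conn(b,e) via R0 from cites(b,e)
round 1: derive conn(b,j) via R0 from cites(b,j)
round 1: derive conn(c,b) via R0 from cites(c,b)
round 1: derive conn(c,i) via R0 from cites(c,i)
round 1: derive conn(c,j) via R0 from cites(c,j)
round 1: derive conn(d,a) via R0 from cites(d,a)
round 1: derive conn(d,c) via R0 from cites(d,c)
round 1: derive conn(i,a) via R0 from cites(i,a)
round 1: derive conn(i,b) via R0 from cites(i,b)
round 1: derive conn(i,i) via R0 from cites(i,i)
round 1: derive conn(j,f) via R0 from cites(j,f)
round 2: derive conn(a,a) via R1 from conn(a,i), conn(i,a)
round 2: derive conn(a,b) via R1 from conn(a,i), conn(i,b)
round 2: derive conn(b,f) via R1 from conn(b,a), conn(a,f)
round 2: derive conn(b,i) via R1 from conn(b,a), conn(a,i)
round 2: derive conn(c,a) via R1 from conn(c,b), conn(b,a)
round 2: derive conn(c,e) via R1 from conn(c,b), conn(b,e)
round 2: derive conn(c,f) via R1 from conn(c,j), conn(j,f)
round 2: derive conn(d,b) via R1 from conn(d,c), conn(c,b)
round 2: derive conn(d,f) via R1 from conn(d,a), conn(a,f)
round 2: derive conn(d,i) via R1 from conn(d,a), conn(a,i)
round 2: derive conn(d,j) via R1 from conn(d,c), conn(c,j)
round 2: derive conn(i,e) via R1 from conn(i,b), conn(b,e)
round 2: derive conn(i,f) via R1 from conn(i,a), conn(a,f)
round 2: derive conn(i,j) via R1 from conn(i,b), conn(b,j)
round 3: derive conn(a,e) via R1 from conn(a,b), conn(b,e)
round 3: derive conn(a,j) via R1 from conn(a,b), conn(b,j)
round 3: derive conn(b,b) via R1 from conn(b,a), conn(a,b)
round 3: derive conn(d,e) via R1 from conn(d,b), conn(b,e)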